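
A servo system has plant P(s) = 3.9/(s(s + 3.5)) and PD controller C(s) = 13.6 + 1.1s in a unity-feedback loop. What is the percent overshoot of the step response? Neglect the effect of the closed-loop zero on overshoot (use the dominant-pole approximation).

Forward path: (13.6 + 1.1s)·3.9/(s(s+3.5)). The closed-loop characteristic equation is s² + (3.5 + 3.9·1.1)s + 3.9·13.6 = 0.
That is s² + 7.79s + 53.04 = 0, so ω_n = 7.283 rad/s and ζ = 7.79/(2·7.283) = 0.5348.
%OS = 100·exp(−πζ/√(1−ζ²)) = 13.7%.

13.7%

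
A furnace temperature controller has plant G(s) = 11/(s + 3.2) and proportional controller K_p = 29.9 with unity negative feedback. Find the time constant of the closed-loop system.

Closed-loop transfer function: T(s) = K_p·G(s)/(1 + K_p·G(s)) = 328.9/(s + 3.2 + 328.9) = 328.9/(s + 332.1).
Time constant τ = 1/332.1 = 0.00301 s.

τ = 0.00301 s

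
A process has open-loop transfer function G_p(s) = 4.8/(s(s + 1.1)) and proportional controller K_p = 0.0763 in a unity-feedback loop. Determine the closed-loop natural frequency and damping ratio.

1 + K_p·G_p(s) = 0 gives s² + 1.1s + 0.3662 = 0.
Matching s² + 2ζω_n s + ω_n²: ω_n = √0.3662 = 0.6052 rad/s and 2ζω_n = 1.1, so ζ = 1.1/(2·0.6052) = 0.909.

ω_n = 0.605 rad/s, ζ = 0.909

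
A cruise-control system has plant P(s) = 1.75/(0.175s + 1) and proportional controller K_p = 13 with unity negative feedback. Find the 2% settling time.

Closed loop: T(s) = K_p·P/(1+K_p·P) = 22.75/(0.175s + 1 + 22.75), with pole at s = −(1 + 22.75)/0.175 = −135.7.
τ = 1/135.7 = 0.007368 s, so 2% settling time ≈ 4τ = 0.0295 s.

T_s ≈ 0.0295 s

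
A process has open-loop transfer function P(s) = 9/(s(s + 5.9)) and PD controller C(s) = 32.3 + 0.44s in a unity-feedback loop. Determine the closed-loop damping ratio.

Forward path: (32.3 + 0.44s)·9/(s(s+5.9)). The closed-loop characteristic equation is s² + (5.9 + 9·0.44)s + 9·32.3 = 0.
That is s² + 9.86s + 290.7 = 0, so ω_n = 17.05 rad/s and ζ = 9.86/(2·17.05) = 0.2892.

ζ = 0.289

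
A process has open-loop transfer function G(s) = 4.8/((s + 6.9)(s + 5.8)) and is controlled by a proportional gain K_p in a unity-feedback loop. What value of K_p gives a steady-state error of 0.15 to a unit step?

K_p = 47.2

The loop is type 0, so e_ss(step) = 1/(1 + K_pos) with K_pos = K_p·G(0).
G(0) = 0.1199. Require 1/(1 + K_p·0.1199) = 0.15, so 1 + 0.1199·K_p = 6.667.
K_p = (6.667 − 1)/0.1199 = 47.2.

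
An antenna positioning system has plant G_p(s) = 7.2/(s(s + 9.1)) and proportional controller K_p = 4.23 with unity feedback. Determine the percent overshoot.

Closed-loop characteristic equation: s² + 9.1s + 30.46 = 0, so ω_n = 5.519 rad/s and ζ = 9.1/(2·5.519) = 0.8245.
%OS = 100·exp(−πζ/√(1−ζ²)) = 100·exp(−π·0.8245/√0.3202) = 1.03%.

1.03%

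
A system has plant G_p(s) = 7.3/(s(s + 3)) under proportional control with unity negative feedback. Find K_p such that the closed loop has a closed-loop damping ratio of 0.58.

K_p = 0.916

Closed-loop characteristic equation: s² + 3s + K_p·7.3 = 0.
So ω_n = √(7.3K_p) and 2ζω_n = 3, giving ζ = 3/(2√(7.3K_p)).
Setting ζ = 0.58: √(7.3K_p) = 3/(2·0.58) = 2.586, so K_p = 6.688/7.3 = 0.916.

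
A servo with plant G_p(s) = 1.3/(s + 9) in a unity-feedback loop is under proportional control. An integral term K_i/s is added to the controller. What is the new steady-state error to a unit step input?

Adding integral action puts a pole at s = 0 in the forward path, raising the system type to 1; a type-1 loop has zero steady-state error to a step.

0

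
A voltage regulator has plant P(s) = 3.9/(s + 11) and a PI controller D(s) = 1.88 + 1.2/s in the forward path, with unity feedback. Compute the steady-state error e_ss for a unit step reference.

0

The open loop D(s)P(s) has a pole at the origin (type 1), so the static position error constant is infinite and e_ss = 1/(1+∞) = 0.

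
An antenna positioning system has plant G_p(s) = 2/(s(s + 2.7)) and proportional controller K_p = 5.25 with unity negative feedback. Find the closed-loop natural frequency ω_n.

With unity feedback the closed-loop characteristic equation is s² + 2.7s + 5.25·2 = s² + 2.7s + 10.5 = 0.
Matching s² + 2ζω_n s + ω_n²: ω_n = √10.5 = 3.24 rad/s and 2ζω_n = 2.7, so ζ = 2.7/(2·3.24) = 0.417.

ω_n = 3.24 rad/s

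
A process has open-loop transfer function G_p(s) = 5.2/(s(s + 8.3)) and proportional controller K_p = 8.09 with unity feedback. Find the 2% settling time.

T_s ≈ 0.964 s

Closed-loop characteristic equation: s² + 8.3s + 42.07 = 0, so ω_n = 6.486 rad/s and ζ = 8.3/(2·6.486) = 0.6398.
2% settling time T_s ≈ 4/(ζω_n) = 4/4.15 = 0.964 s.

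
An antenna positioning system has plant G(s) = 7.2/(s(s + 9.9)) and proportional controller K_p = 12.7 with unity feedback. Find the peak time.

T_p = 0.384 s

The closed-loop denominator s² + 9.9s + 91.44 gives ω_n = √91.44 = 9.562 and ζ = 9.9/(2ω_n) = 0.5177.
Damped frequency ω_d = ω_n√(1−ζ²) = 8.182 rad/s, so peak time T_p = π/ω_d = 0.384 s.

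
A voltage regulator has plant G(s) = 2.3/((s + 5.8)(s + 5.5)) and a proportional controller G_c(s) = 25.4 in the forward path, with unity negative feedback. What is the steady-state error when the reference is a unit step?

The loop is type 0. Static position error constant K_pos = G_c(0)·G(0) = 25.4·0.0721 = 1.831.
Steady-state error to a unit step: e_ss = 1/(1+K_pos) = 1/2.831 = 0.353.

0.353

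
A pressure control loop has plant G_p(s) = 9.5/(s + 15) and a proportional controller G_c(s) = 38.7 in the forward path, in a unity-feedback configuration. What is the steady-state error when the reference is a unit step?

The loop is type 0. Static position error constant K_pos = G_c(0)·G_p(0) = 38.7·0.6333 = 24.51.
Steady-state error to a unit step: e_ss = 1/(1+K_pos) = 1/25.51 = 0.0392.

0.0392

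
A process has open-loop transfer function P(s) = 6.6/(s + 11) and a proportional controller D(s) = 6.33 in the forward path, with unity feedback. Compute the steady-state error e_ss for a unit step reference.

The loop is type 0. Static position error constant K_pos = D(0)·P(0) = 6.33·0.6 = 3.798.
Steady-state error to a unit step: e_ss = 1/(1+K_pos) = 1/4.798 = 0.208.

0.208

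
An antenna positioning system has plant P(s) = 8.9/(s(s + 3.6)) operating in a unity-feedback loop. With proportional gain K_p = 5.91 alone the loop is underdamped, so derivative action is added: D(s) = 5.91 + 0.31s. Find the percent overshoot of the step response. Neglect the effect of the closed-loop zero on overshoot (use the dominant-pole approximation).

Forward path: (5.91 + 0.31s)·8.9/(s(s+3.6)). The closed-loop characteristic equation is s² + (3.6 + 8.9·0.31)s + 8.9·5.91 = 0.
That is s² + 6.359s + 52.6 = 0, so ω_n = 7.253 rad/s and ζ = 6.359/(2·7.253) = 0.4384.
%OS = 100·exp(−πζ/√(1−ζ²)) = 21.6%.

21.6%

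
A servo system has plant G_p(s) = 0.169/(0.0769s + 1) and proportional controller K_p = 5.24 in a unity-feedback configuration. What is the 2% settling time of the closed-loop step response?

T_s ≈ 0.163 s

Closed loop: T(s) = K_p·G_p/(1+K_p·G_p) = 0.8856/(0.0769s + 1 + 0.8856), with pole at s = −(1 + 0.8856)/0.0769 = −24.52.
τ = 1/24.52 = 0.04078 s, so 2% settling time ≈ 4τ = 0.163 s.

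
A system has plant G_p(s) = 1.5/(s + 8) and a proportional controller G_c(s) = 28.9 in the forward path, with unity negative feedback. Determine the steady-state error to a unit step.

The loop is type 0. Static position error constant K_pos = G_c(0)·G_p(0) = 28.9·0.1875 = 5.419.
Steady-state error to a unit step: e_ss = 1/(1+K_pos) = 1/6.419 = 0.156.

0.156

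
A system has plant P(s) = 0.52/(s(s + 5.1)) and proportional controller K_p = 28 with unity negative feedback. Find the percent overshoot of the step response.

From 1 + K_pP(s) = 0: s² + 5.1s + 14.56 = 0 ⇒ ω_n = 3.816, ζ = 0.6683.
%OS = 100·exp(−πζ/√(1−ζ²)) = 100·exp(−π·0.6683/√0.5534) = 5.95%.

5.95%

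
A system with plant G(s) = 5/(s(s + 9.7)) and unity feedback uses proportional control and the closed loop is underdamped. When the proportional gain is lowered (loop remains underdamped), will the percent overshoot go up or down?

decrease

ζ = 9.7/(2√(5K_p)) rises as K_p falls; higher damping means less overshoot.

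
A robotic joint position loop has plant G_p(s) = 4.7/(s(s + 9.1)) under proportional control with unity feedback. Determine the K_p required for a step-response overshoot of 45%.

From %OS = 100·exp(−πζ/√(1−ζ²)) = 45%, ζ = −ln(0.45)/√(π²+ln²(0.45)) = 0.2463.
Characteristic equation s² + 9.1s + 4.7K_p = 0 gives ζ = 9.1/(2√(4.7K_p)).
Setting ζ = 0.2463: √(4.7K_p) = 9.1/(2·0.2463) = 18.47, so K_p = 341.2/4.7 = 72.6.

K_p = 72.6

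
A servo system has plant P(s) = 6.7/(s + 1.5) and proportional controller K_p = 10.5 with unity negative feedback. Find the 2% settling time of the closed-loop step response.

T_s ≈ 0.0557 s

Closed-loop transfer function: T(s) = K_p·P(s)/(1 + K_p·P(s)) = 70.35/(s + 1.5 + 70.35) = 70.35/(s + 71.85).
Time constant τ = 1/71.85 = 0.01392 s, so the 2% settling time is about 4τ = 0.0557 s.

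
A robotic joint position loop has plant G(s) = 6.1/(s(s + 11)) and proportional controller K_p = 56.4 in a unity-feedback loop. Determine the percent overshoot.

Closed-loop characteristic equation: s² + 11s + 344 = 0, so ω_n = 18.55 rad/s and ζ = 11/(2·18.55) = 0.2965.
%OS = 100·exp(−πζ/√(1−ζ²)) = 100·exp(−π·0.2965/√0.9121) = 37.7%.

37.7%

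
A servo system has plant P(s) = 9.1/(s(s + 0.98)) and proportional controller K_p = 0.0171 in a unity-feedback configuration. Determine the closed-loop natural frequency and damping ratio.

ω_n = 0.394 rad/s, ζ = 1.24

With unity feedback the closed-loop characteristic equation is s² + 0.98s + 0.0171·9.1 = s² + 0.98s + 0.1556 = 0.
Matching s² + 2ζω_n s + ω_n²: ω_n = √0.1556 = 0.3945 rad/s and 2ζω_n = 0.98, so ζ = 0.98/(2·0.3945) = 1.24.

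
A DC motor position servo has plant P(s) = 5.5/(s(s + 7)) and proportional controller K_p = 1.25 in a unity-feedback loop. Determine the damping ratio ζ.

ζ = 1.33

With unity feedback the closed-loop characteristic equation is s² + 7s + 1.25·5.5 = s² + 7s + 6.875 = 0.
Matching s² + 2ζω_n s + ω_n²: ω_n = √6.875 = 2.622 rad/s and 2ζω_n = 7, so ζ = 7/(2·2.622) = 1.33.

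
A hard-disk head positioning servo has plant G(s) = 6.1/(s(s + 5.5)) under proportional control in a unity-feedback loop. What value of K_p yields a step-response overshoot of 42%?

From %OS = 100·exp(−πζ/√(1−ζ²)) = 42%, ζ = −ln(0.42)/√(π²+ln²(0.42)) = 0.2662.
Characteristic equation s² + 5.5s + 6.1K_p = 0 gives ζ = 5.5/(2√(6.1K_p)).
Setting ζ = 0.2662: √(6.1K_p) = 5.5/(2·0.2662) = 10.33, so K_p = 106.7/6.1 = 17.5.

K_p = 17.5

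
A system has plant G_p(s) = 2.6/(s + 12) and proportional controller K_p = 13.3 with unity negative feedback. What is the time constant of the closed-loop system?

τ = 0.0215 s

Closed-loop transfer function: T(s) = K_p·G_p(s)/(1 + K_p·G_p(s)) = 34.58/(s + 12 + 34.58) = 34.58/(s + 46.58).
Time constant τ = 1/46.58 = 0.0215 s.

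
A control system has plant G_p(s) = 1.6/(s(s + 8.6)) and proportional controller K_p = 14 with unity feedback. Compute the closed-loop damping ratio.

ζ = 0.909

The closed-loop denominator is s(s+8.6) + 14·1.6 = s² + 8.6s + 22.4.
Matching s² + 2ζω_n s + ω_n²: ω_n = √22.4 = 4.733 rad/s and 2ζω_n = 8.6, so ζ = 8.6/(2·4.733) = 0.909.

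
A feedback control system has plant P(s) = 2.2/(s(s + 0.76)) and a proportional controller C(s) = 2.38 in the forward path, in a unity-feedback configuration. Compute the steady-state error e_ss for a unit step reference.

The open loop C(s)P(s) has a pole at the origin (type 1), so the static position error constant is infinite and e_ss = 1/(1+∞) = 0.

0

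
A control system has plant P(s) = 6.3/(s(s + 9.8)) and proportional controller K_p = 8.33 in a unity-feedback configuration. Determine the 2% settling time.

T_s ≈ 0.816 s

Closed-loop characteristic equation: s² + 9.8s + 52.48 = 0, so ω_n = 7.244 rad/s and ζ = 9.8/(2·7.244) = 0.6764.
2% settling time T_s ≈ 4/(ζω_n) = 4/4.9 = 0.816 s.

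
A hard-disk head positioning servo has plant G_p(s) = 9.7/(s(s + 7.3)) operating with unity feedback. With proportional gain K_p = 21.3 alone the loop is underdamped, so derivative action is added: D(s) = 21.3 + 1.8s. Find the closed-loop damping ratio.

ζ = 0.861

Forward path: (21.3 + 1.8s)·9.7/(s(s+7.3)). The closed-loop characteristic equation is s² + (7.3 + 9.7·1.8)s + 9.7·21.3 = 0.
That is s² + 24.76s + 206.6 = 0, so ω_n = 14.37 rad/s and ζ = 24.76/(2·14.37) = 0.8613.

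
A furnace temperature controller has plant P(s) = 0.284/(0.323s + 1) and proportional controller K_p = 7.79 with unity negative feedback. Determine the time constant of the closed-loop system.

τ = 0.101 s

Closed loop: T(s) = K_p·P/(1+K_p·P) = 2.212/(0.323s + 1 + 2.212), with pole at s = −(1 + 2.212)/0.323 = −9.945.
Closed-loop time constant τ = 1/9.945 = 0.101 s.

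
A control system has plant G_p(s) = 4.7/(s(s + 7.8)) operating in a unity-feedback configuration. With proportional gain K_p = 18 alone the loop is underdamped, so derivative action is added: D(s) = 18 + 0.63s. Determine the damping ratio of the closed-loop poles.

Forward path: (18 + 0.63s)·4.7/(s(s+7.8)). The closed-loop characteristic equation is s² + (7.8 + 4.7·0.63)s + 4.7·18 = 0.
That is s² + 10.76s + 84.6 = 0, so ω_n = 9.198 rad/s and ζ = 10.76/(2·9.198) = 0.585.

ζ = 0.585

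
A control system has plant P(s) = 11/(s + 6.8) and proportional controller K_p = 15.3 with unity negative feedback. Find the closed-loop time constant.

Closed-loop transfer function: T(s) = K_p·P(s)/(1 + K_p·P(s)) = 168.3/(s + 6.8 + 168.3) = 168.3/(s + 175.1).
Time constant τ = 1/175.1 = 0.00571 s.

τ = 0.00571 s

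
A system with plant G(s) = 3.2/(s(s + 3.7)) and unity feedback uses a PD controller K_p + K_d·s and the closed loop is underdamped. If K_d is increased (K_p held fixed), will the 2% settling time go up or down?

Characteristic equation s² + (3.7 + 3.2K_d)s + 3.2K_p = 0: raising K_d increases ζω_n = (3.7+3.2K_d)/2 while the loop stays underdamped, so T_s ≈ 4/(ζω_n) decreases.

decrease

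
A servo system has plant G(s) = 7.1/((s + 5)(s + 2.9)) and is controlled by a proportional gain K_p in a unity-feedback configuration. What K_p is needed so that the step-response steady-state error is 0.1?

For a type-0 loop with proportional control, e_ss = 1/(1 + K_p·G(0)).
G(0) = 0.4897. Require 1/(1 + K_p·0.4897) = 0.1, so 1 + 0.4897·K_p = 10.
K_p = (10 − 1)/0.4897 = 18.4.

K_p = 18.4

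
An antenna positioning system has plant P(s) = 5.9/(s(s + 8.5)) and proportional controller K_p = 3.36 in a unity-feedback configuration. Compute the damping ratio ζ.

1 + K_p·P(s) = 0 gives s² + 8.5s + 19.82 = 0.
Matching s² + 2ζω_n s + ω_n²: ω_n = √19.82 = 4.452 rad/s and 2ζω_n = 8.5, so ζ = 8.5/(2·4.452) = 0.955.

ζ = 0.955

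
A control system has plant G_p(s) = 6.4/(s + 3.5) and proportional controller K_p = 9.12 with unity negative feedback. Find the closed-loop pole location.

Closed-loop transfer function: T(s) = K_p·G_p(s)/(1 + K_p·G_p(s)) = 58.37/(s + 3.5 + 58.37) = 58.37/(s + 61.87).
The closed-loop pole is at s = −61.87.

s = -61.87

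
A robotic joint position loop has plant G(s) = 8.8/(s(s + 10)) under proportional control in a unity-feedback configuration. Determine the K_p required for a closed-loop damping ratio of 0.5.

K_p = 11.4

Closed-loop characteristic equation: s² + 10s + K_p·8.8 = 0.
So ω_n = √(8.8K_p) and 2ζω_n = 10, giving ζ = 10/(2√(8.8K_p)).
Setting ζ = 0.5: √(8.8K_p) = 10/(2·0.5) = 10, so K_p = 100/8.8 = 11.4.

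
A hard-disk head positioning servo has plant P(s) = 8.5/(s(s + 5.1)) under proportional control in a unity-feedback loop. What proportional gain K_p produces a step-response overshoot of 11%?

From %OS = 100·exp(−πζ/√(1−ζ²)) = 11%, ζ = −ln(0.11)/√(π²+ln²(0.11)) = 0.5749.
Characteristic equation s² + 5.1s + 8.5K_p = 0 gives ζ = 5.1/(2√(8.5K_p)).
Setting ζ = 0.5749: √(8.5K_p) = 5.1/(2·0.5749) = 4.436, so K_p = 19.67/8.5 = 2.31.

K_p = 2.31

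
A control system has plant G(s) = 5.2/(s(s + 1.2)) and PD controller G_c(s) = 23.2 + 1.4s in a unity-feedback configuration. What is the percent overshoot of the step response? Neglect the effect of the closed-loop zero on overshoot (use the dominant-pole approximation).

26.9%

Forward path: (23.2 + 1.4s)·5.2/(s(s+1.2)). The closed-loop characteristic equation is s² + (1.2 + 5.2·1.4)s + 5.2·23.2 = 0.
That is s² + 8.48s + 120.6 = 0, so ω_n = 10.98 rad/s and ζ = 8.48/(2·10.98) = 0.386.
%OS = 100·exp(−πζ/√(1−ζ²)) = 26.9%.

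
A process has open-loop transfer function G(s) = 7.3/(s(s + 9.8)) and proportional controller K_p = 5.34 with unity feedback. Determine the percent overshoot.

From 1 + K_pG(s) = 0: s² + 9.8s + 38.98 = 0 ⇒ ω_n = 6.244, ζ = 0.7848.
%OS = 100·exp(−πζ/√(1−ζ²)) = 100·exp(−π·0.7848/√0.3841) = 1.87%.

1.87%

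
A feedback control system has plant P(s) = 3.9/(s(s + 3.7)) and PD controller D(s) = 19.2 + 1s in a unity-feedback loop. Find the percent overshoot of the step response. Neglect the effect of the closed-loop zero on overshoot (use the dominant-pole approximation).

Forward path: (19.2 + 1s)·3.9/(s(s+3.7)). The closed-loop characteristic equation is s² + (3.7 + 3.9·1)s + 3.9·19.2 = 0.
That is s² + 7.6s + 74.88 = 0, so ω_n = 8.653 rad/s and ζ = 7.6/(2·8.653) = 0.4391.
%OS = 100·exp(−πζ/√(1−ζ²)) = 21.5%.

21.5%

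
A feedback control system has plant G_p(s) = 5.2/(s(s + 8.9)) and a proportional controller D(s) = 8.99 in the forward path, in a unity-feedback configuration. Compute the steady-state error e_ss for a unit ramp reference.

The loop has one pole at the origin (type 1). Velocity error constant K_v = lim_{s→0} s·D(s)G_p(s) = 8.99·5.2/8.9 = 5.253.
Steady-state error to a unit ramp: e_ss = 1/K_v = 0.19.

0.19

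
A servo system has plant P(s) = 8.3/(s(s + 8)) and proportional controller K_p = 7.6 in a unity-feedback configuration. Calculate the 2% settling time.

T_s ≈ 1 s

From 1 + K_pP(s) = 0: s² + 8s + 63.08 = 0 ⇒ ω_n = 7.942, ζ = 0.5036.
2% settling time T_s ≈ 4/(ζω_n) = 4/4 = 1 s.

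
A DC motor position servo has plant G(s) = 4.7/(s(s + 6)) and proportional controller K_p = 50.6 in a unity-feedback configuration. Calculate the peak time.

T_p = 0.208 s

The closed-loop denominator s² + 6s + 237.8 gives ω_n = √237.8 = 15.42 and ζ = 6/(2ω_n) = 0.1945.
Damped frequency ω_d = ω_n√(1−ζ²) = 15.13 rad/s, so peak time T_p = π/ω_d = 0.208 s.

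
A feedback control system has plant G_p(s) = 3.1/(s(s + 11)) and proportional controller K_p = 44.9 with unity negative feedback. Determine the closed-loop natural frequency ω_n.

1 + K_p·G_p(s) = 0 gives s² + 11s + 139.2 = 0.
Matching s² + 2ζω_n s + ω_n²: ω_n = √139.2 = 11.8 rad/s and 2ζω_n = 11, so ζ = 11/(2·11.8) = 0.466.

ω_n = 11.8 rad/s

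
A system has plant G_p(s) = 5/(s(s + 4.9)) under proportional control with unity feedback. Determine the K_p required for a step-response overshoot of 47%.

From %OS = 100·exp(−πζ/√(1−ζ²)) = 47%, ζ = −ln(0.47)/√(π²+ln²(0.47)) = 0.2337.
Characteristic equation s² + 4.9s + 5K_p = 0 gives ζ = 4.9/(2√(5K_p)).
Setting ζ = 0.2337: √(5K_p) = 4.9/(2·0.2337) = 10.48, so K_p = 109.9/5 = 22.

K_p = 22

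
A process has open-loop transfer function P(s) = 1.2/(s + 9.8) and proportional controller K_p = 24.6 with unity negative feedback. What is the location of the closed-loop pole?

s = -39.32

Closed-loop transfer function: T(s) = K_p·P(s)/(1 + K_p·P(s)) = 29.52/(s + 9.8 + 29.52) = 29.52/(s + 39.32).
The closed-loop pole is at s = −39.32.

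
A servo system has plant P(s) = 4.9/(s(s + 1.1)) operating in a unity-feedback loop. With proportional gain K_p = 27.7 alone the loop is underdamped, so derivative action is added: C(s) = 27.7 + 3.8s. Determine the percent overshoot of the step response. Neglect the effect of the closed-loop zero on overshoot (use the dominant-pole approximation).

Forward path: (27.7 + 3.8s)·4.9/(s(s+1.1)). The closed-loop characteristic equation is s² + (1.1 + 4.9·3.8)s + 4.9·27.7 = 0.
That is s² + 19.72s + 135.7 = 0, so ω_n = 11.65 rad/s and ζ = 19.72/(2·11.65) = 0.8463.
%OS = 100·exp(−πζ/√(1−ζ²)) = 0.679%.

0.679%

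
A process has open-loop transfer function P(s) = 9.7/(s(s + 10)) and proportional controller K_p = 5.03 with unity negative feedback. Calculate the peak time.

T_p = 0.644 s

The closed-loop denominator s² + 10s + 48.79 gives ω_n = √48.79 = 6.985 and ζ = 10/(2ω_n) = 0.7158.
Damped frequency ω_d = ω_n√(1−ζ²) = 4.878 rad/s, so peak time T_p = π/ω_d = 0.644 s.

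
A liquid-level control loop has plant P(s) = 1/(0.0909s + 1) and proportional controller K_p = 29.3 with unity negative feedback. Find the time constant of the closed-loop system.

Closed loop: T(s) = K_p·P/(1+K_p·P) = 29.3/(0.0909s + 1 + 29.3), with pole at s = −(1 + 29.3)/0.0909 = −333.3.
Closed-loop time constant τ = 1/333.3 = 0.003 s.

τ = 0.003 s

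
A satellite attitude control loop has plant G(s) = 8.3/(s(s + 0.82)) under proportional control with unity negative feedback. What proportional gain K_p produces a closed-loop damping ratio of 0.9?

Closed-loop characteristic equation: s² + 0.82s + K_p·8.3 = 0.
So ω_n = √(8.3K_p) and 2ζω_n = 0.82, giving ζ = 0.82/(2√(8.3K_p)).
Setting ζ = 0.9: √(8.3K_p) = 0.82/(2·0.9) = 0.4556, so K_p = 0.2075/8.3 = 0.025.

K_p = 0.025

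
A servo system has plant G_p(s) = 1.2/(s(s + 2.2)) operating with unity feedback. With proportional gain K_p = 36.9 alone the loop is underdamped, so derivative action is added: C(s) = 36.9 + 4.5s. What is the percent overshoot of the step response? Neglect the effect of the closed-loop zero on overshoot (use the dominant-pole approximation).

Forward path: (36.9 + 4.5s)·1.2/(s(s+2.2)). The closed-loop characteristic equation is s² + (2.2 + 1.2·4.5)s + 1.2·36.9 = 0.
That is s² + 7.6s + 44.28 = 0, so ω_n = 6.654 rad/s and ζ = 7.6/(2·6.654) = 0.5711.
%OS = 100·exp(−πζ/√(1−ζ²)) = 11.2%.

11.2%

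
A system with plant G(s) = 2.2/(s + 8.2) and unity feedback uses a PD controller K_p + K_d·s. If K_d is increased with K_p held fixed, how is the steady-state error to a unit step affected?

unchanged

K_d affects only the transient (the s-coefficient); the DC loop gain, and hence e_ss, depends only on K_p.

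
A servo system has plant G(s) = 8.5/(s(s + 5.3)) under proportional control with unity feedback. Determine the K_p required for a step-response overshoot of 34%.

K_p = 7.83

From %OS = 100·exp(−πζ/√(1−ζ²)) = 34%, ζ = −ln(0.34)/√(π²+ln²(0.34)) = 0.3248.
Characteristic equation s² + 5.3s + 8.5K_p = 0 gives ζ = 5.3/(2√(8.5K_p)).
Setting ζ = 0.3248: √(8.5K_p) = 5.3/(2·0.3248) = 8.159, so K_p = 66.58/8.5 = 7.83.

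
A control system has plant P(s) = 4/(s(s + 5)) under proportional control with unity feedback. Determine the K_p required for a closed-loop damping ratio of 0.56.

K_p = 4.98

Closed-loop characteristic equation: s² + 5s + K_p·4 = 0.
So ω_n = √(4K_p) and 2ζω_n = 5, giving ζ = 5/(2√(4K_p)).
Setting ζ = 0.56: √(4K_p) = 5/(2·0.56) = 4.464, so K_p = 19.93/4 = 4.98.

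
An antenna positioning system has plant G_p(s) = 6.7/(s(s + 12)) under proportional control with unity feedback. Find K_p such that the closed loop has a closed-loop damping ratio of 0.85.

Closed-loop characteristic equation: s² + 12s + K_p·6.7 = 0.
So ω_n = √(6.7K_p) and 2ζω_n = 12, giving ζ = 12/(2√(6.7K_p)).
Setting ζ = 0.85: √(6.7K_p) = 12/(2·0.85) = 7.059, so K_p = 49.83/6.7 = 7.44.

K_p = 7.44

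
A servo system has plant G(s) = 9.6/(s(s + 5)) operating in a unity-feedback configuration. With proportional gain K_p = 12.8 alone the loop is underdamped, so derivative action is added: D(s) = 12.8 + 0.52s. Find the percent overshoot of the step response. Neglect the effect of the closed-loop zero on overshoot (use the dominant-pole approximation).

20.5%

Forward path: (12.8 + 0.52s)·9.6/(s(s+5)). The closed-loop characteristic equation is s² + (5 + 9.6·0.52)s + 9.6·12.8 = 0.
That is s² + 9.992s + 122.9 = 0, so ω_n = 11.09 rad/s and ζ = 9.992/(2·11.09) = 0.4507.
%OS = 100·exp(−πζ/√(1−ζ²)) = 20.5%.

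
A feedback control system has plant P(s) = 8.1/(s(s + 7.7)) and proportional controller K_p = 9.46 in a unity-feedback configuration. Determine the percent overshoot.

21.5%

From 1 + K_pP(s) = 0: s² + 7.7s + 76.63 = 0 ⇒ ω_n = 8.754, ζ = 0.4398.
%OS = 100·exp(−πζ/√(1−ζ²)) = 100·exp(−π·0.4398/√0.8066) = 21.5%.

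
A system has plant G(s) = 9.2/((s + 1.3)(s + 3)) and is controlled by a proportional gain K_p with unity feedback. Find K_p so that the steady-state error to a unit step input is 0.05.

Steady-state error for a unit step on this type-0 loop is 1/(1 + K_p·G(0)).
G(0) = 2.359. Require 1/(1 + K_p·2.359) = 0.05, so 1 + 2.359·K_p = 20.
K_p = (20 − 1)/2.359 = 8.05.

K_p = 8.05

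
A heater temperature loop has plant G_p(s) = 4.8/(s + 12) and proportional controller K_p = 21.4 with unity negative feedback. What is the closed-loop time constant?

τ = 0.00872 s

Closed-loop transfer function: T(s) = K_p·G_p(s)/(1 + K_p·G_p(s)) = 102.7/(s + 12 + 102.7) = 102.7/(s + 114.7).
Time constant τ = 1/114.7 = 0.00872 s.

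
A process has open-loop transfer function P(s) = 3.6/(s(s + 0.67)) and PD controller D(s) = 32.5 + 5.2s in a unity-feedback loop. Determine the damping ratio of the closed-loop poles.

ζ = 0.896

Forward path: (32.5 + 5.2s)·3.6/(s(s+0.67)). The closed-loop characteristic equation is s² + (0.67 + 3.6·5.2)s + 3.6·32.5 = 0.
That is s² + 19.39s + 117 = 0, so ω_n = 10.82 rad/s and ζ = 19.39/(2·10.82) = 0.8963.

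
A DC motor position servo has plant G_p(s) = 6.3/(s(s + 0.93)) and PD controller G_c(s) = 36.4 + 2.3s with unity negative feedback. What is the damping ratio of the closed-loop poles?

ζ = 0.509

Forward path: (36.4 + 2.3s)·6.3/(s(s+0.93)). The closed-loop characteristic equation is s² + (0.93 + 6.3·2.3)s + 6.3·36.4 = 0.
That is s² + 15.42s + 229.3 = 0, so ω_n = 15.14 rad/s and ζ = 15.42/(2·15.14) = 0.5091.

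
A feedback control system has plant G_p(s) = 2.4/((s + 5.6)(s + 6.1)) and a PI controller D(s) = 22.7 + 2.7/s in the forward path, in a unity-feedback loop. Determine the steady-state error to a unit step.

0

The open loop D(s)G_p(s) has a pole at the origin (type 1), so the static position error constant is infinite and e_ss = 1/(1+∞) = 0.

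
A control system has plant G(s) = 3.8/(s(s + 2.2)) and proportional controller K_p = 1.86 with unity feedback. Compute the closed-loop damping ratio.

ζ = 0.414

The closed-loop denominator is s(s+2.2) + 1.86·3.8 = s² + 2.2s + 7.068.
Matching s² + 2ζω_n s + ω_n²: ω_n = √7.068 = 2.659 rad/s and 2ζω_n = 2.2, so ζ = 2.2/(2·2.659) = 0.414.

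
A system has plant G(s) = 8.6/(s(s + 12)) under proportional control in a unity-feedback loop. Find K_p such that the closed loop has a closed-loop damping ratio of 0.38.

Closed-loop characteristic equation: s² + 12s + K_p·8.6 = 0.
So ω_n = √(8.6K_p) and 2ζω_n = 12, giving ζ = 12/(2√(8.6K_p)).
Setting ζ = 0.38: √(8.6K_p) = 12/(2·0.38) = 15.79, so K_p = 249.3/8.6 = 29.

K_p = 29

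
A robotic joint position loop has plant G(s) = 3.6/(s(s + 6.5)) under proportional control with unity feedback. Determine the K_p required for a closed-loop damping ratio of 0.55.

K_p = 9.7

Closed-loop characteristic equation: s² + 6.5s + K_p·3.6 = 0.
So ω_n = √(3.6K_p) and 2ζω_n = 6.5, giving ζ = 6.5/(2√(3.6K_p)).
Setting ζ = 0.55: √(3.6K_p) = 6.5/(2·0.55) = 5.909, so K_p = 34.92/3.6 = 9.7.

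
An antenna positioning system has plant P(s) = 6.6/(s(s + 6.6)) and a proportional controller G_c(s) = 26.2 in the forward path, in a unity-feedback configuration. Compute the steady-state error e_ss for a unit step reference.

The open loop G_c(s)P(s) has a pole at the origin (type 1), so the static position error constant is infinite and e_ss = 1/(1+∞) = 0.

0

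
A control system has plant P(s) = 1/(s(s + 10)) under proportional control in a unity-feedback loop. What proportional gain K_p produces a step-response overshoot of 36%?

From %OS = 100·exp(−πζ/√(1−ζ²)) = 36%, ζ = −ln(0.36)/√(π²+ln²(0.36)) = 0.3093.
Characteristic equation s² + 10s + 1K_p = 0 gives ζ = 10/(2√(1K_p)).
Setting ζ = 0.3093: √(1K_p) = 10/(2·0.3093) = 16.17, so K_p = 261.4/1 = 261.

K_p = 261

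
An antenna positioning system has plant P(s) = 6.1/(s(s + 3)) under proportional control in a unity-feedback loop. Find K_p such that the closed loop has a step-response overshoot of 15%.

From %OS = 100·exp(−πζ/√(1−ζ²)) = 15%, ζ = −ln(0.15)/√(π²+ln²(0.15)) = 0.5169.
Characteristic equation s² + 3s + 6.1K_p = 0 gives ζ = 3/(2√(6.1K_p)).
Setting ζ = 0.5169: √(6.1K_p) = 3/(2·0.5169) = 2.902, so K_p = 8.42/6.1 = 1.38.

K_p = 1.38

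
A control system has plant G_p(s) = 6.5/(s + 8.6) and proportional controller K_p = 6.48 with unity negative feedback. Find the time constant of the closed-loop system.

τ = 0.0197 s

Closed-loop transfer function: T(s) = K_p·G_p(s)/(1 + K_p·G_p(s)) = 42.12/(s + 8.6 + 42.12) = 42.12/(s + 50.72).
Time constant τ = 1/50.72 = 0.0197 s.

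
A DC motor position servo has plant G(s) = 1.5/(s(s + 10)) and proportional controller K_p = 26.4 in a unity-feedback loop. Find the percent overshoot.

The closed-loop denominator s² + 10s + 39.6 gives ω_n = √39.6 = 6.293 and ζ = 10/(2ω_n) = 0.7946.
%OS = 100·exp(−πζ/√(1−ζ²)) = 100·exp(−π·0.7946/√0.3687) = 1.64%.

1.64%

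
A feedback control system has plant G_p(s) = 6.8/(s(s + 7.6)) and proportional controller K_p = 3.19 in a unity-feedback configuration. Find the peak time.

Closed-loop characteristic equation: s² + 7.6s + 21.69 = 0, so ω_n = 4.657 rad/s and ζ = 7.6/(2·4.657) = 0.8159.
Damped frequency ω_d = ω_n√(1−ζ²) = 2.693 rad/s, so peak time T_p = π/ω_d = 1.17 s.

T_p = 1.17 s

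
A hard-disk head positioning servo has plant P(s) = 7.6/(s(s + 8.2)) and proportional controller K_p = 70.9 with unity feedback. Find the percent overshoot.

Closed-loop characteristic equation: s² + 8.2s + 538.8 = 0, so ω_n = 23.21 rad/s and ζ = 8.2/(2·23.21) = 0.1766.
%OS = 100·exp(−πζ/√(1−ζ²)) = 100·exp(−π·0.1766/√0.9688) = 56.9%.

56.9%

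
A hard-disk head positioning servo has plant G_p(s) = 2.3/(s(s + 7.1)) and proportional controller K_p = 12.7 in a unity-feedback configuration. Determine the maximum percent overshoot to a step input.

Closed-loop characteristic equation: s² + 7.1s + 29.21 = 0, so ω_n = 5.405 rad/s and ζ = 7.1/(2·5.405) = 0.6568.
%OS = 100·exp(−πζ/√(1−ζ²)) = 100·exp(−π·0.6568/√0.5686) = 6.48%.

6.48%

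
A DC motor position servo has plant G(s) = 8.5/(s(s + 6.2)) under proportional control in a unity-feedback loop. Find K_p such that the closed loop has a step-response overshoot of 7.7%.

K_p = 2.83

From %OS = 100·exp(−πζ/√(1−ζ²)) = 7.7%, ζ = −ln(0.077)/√(π²+ln²(0.077)) = 0.6323.
Characteristic equation s² + 6.2s + 8.5K_p = 0 gives ζ = 6.2/(2√(8.5K_p)).
Setting ζ = 0.6323: √(8.5K_p) = 6.2/(2·0.6323) = 4.903, so K_p = 24.04/8.5 = 2.83.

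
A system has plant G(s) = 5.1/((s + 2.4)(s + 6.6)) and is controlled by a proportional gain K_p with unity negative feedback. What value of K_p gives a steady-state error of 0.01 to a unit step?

K_p = 307

For a type-0 loop with proportional control, e_ss = 1/(1 + K_p·G(0)).
G(0) = 0.322. Require 1/(1 + K_p·0.322) = 0.01, so 1 + 0.322·K_p = 100.
K_p = (100 − 1)/0.322 = 307.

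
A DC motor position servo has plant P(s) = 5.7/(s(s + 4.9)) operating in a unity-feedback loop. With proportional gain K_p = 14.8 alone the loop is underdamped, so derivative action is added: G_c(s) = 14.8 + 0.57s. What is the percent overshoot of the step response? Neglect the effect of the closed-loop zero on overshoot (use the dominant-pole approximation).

Forward path: (14.8 + 0.57s)·5.7/(s(s+4.9)). The closed-loop characteristic equation is s² + (4.9 + 5.7·0.57)s + 5.7·14.8 = 0.
That is s² + 8.149s + 84.36 = 0, so ω_n = 9.185 rad/s and ζ = 8.149/(2·9.185) = 0.4436.
%OS = 100·exp(−πζ/√(1−ζ²)) = 21.1%.

21.1%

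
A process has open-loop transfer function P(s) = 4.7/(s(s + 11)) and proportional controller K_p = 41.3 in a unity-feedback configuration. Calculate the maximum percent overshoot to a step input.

The closed-loop denominator s² + 11s + 194.1 gives ω_n = √194.1 = 13.93 and ζ = 11/(2ω_n) = 0.3948.
%OS = 100·exp(−πζ/√(1−ζ²)) = 100·exp(−π·0.3948/√0.8442) = 25.9%.

25.9%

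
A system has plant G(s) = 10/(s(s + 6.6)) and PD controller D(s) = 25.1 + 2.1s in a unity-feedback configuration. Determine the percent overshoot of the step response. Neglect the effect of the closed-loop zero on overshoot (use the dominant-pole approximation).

0.381%

Forward path: (25.1 + 2.1s)·10/(s(s+6.6)). The closed-loop characteristic equation is s² + (6.6 + 10·2.1)s + 10·25.1 = 0.
That is s² + 27.6s + 251 = 0, so ω_n = 15.84 rad/s and ζ = 27.6/(2·15.84) = 0.871.
%OS = 100·exp(−πζ/√(1−ζ²)) = 0.381%.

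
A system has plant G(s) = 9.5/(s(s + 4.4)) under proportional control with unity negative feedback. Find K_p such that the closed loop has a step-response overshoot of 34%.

K_p = 4.83

From %OS = 100·exp(−πζ/√(1−ζ²)) = 34%, ζ = −ln(0.34)/√(π²+ln²(0.34)) = 0.3248.
Characteristic equation s² + 4.4s + 9.5K_p = 0 gives ζ = 4.4/(2√(9.5K_p)).
Setting ζ = 0.3248: √(9.5K_p) = 4.4/(2·0.3248) = 6.774, so K_p = 45.88/9.5 = 4.83.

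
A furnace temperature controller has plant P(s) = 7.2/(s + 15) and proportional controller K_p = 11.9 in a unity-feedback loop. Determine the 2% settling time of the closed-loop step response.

Closed-loop transfer function: T(s) = K_p·P(s)/(1 + K_p·P(s)) = 85.68/(s + 15 + 85.68) = 85.68/(s + 100.7).
Time constant τ = 1/100.7 = 0.009932 s, so the 2% settling time is about 4τ = 0.0397 s.

T_s ≈ 0.0397 s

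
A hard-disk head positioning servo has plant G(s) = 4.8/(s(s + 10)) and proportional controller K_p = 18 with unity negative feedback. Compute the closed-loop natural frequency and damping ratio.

ω_n = 9.3 rad/s, ζ = 0.538

With unity feedback the closed-loop characteristic equation is s² + 10s + 18·4.8 = s² + 10s + 86.4 = 0.
So ω_n² = 86.4 ⇒ ω_n = 9.295 rad/s, and ζ = 10/(2ω_n) = 0.538.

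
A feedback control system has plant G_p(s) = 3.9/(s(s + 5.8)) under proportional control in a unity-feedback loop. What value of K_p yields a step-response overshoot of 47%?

From %OS = 100·exp(−πζ/√(1−ζ²)) = 47%, ζ = −ln(0.47)/√(π²+ln²(0.47)) = 0.2337.
Characteristic equation s² + 5.8s + 3.9K_p = 0 gives ζ = 5.8/(2√(3.9K_p)).
Setting ζ = 0.2337: √(3.9K_p) = 5.8/(2·0.2337) = 12.41, so K_p = 154/3.9 = 39.5.

K_p = 39.5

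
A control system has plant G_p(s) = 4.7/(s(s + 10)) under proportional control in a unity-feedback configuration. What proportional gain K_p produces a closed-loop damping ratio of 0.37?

K_p = 38.9

Closed-loop characteristic equation: s² + 10s + K_p·4.7 = 0.
So ω_n = √(4.7K_p) and 2ζω_n = 10, giving ζ = 10/(2√(4.7K_p)).
Setting ζ = 0.37: √(4.7K_p) = 10/(2·0.37) = 13.51, so K_p = 182.6/4.7 = 38.9.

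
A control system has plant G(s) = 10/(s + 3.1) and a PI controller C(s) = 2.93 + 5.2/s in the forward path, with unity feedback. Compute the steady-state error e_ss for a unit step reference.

0

The open loop C(s)G(s) has a pole at the origin (type 1), so the static position error constant is infinite and e_ss = 1/(1+∞) = 0.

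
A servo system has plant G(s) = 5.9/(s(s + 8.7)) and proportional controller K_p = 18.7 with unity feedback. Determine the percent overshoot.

From 1 + K_pG(s) = 0: s² + 8.7s + 110.3 = 0 ⇒ ω_n = 10.5, ζ = 0.4141.
%OS = 100·exp(−πζ/√(1−ζ²)) = 100·exp(−π·0.4141/√0.8285) = 23.9%.

23.9%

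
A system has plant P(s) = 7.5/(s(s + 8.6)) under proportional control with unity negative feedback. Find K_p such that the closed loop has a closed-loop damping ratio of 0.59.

K_p = 7.08

Closed-loop characteristic equation: s² + 8.6s + K_p·7.5 = 0.
So ω_n = √(7.5K_p) and 2ζω_n = 8.6, giving ζ = 8.6/(2√(7.5K_p)).
Setting ζ = 0.59: √(7.5K_p) = 8.6/(2·0.59) = 7.288, so K_p = 53.12/7.5 = 7.08.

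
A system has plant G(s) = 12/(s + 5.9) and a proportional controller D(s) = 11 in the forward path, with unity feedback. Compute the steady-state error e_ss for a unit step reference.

The loop is type 0. Static position error constant K_pos = D(0)·G(0) = 11·2.034 = 22.37.
Steady-state error to a unit step: e_ss = 1/(1+K_pos) = 1/23.37 = 0.0428.

0.0428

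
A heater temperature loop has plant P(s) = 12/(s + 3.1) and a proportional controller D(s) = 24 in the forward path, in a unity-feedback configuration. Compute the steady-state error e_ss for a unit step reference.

0.0106

The loop is type 0. Static position error constant K_pos = D(0)·P(0) = 24·3.871 = 92.9.
Steady-state error to a unit step: e_ss = 1/(1+K_pos) = 1/93.9 = 0.0106.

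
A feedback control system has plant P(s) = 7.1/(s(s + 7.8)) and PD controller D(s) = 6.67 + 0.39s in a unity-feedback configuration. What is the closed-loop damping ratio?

ζ = 0.768

Forward path: (6.67 + 0.39s)·7.1/(s(s+7.8)). The closed-loop characteristic equation is s² + (7.8 + 7.1·0.39)s + 7.1·6.67 = 0.
That is s² + 10.57s + 47.36 = 0, so ω_n = 6.882 rad/s and ζ = 10.57/(2·6.882) = 0.7679.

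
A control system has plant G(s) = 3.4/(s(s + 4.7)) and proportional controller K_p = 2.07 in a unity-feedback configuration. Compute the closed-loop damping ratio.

ζ = 0.886

1 + K_p·G(s) = 0 gives s² + 4.7s + 7.038 = 0.
So ω_n² = 7.038 ⇒ ω_n = 2.653 rad/s, and ζ = 4.7/(2ω_n) = 0.886.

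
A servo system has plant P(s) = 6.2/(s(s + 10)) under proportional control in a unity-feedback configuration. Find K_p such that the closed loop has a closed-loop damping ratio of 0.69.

K_p = 8.47

Closed-loop characteristic equation: s² + 10s + K_p·6.2 = 0.
So ω_n = √(6.2K_p) and 2ζω_n = 10, giving ζ = 10/(2√(6.2K_p)).
Setting ζ = 0.69: √(6.2K_p) = 10/(2·0.69) = 7.246, so K_p = 52.51/6.2 = 8.47.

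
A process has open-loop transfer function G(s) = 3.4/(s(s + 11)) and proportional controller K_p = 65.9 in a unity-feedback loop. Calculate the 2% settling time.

The closed-loop denominator s² + 11s + 224.1 gives ω_n = √224.1 = 14.97 and ζ = 11/(2ω_n) = 0.3674.
2% settling time T_s ≈ 4/(ζω_n) = 4/5.5 = 0.727 s.

T_s ≈ 0.727 s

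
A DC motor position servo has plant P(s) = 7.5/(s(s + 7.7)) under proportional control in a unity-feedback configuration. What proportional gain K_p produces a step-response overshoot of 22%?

K_p = 10.5

From %OS = 100·exp(−πζ/√(1−ζ²)) = 22%, ζ = −ln(0.22)/√(π²+ln²(0.22)) = 0.4342.
Characteristic equation s² + 7.7s + 7.5K_p = 0 gives ζ = 7.7/(2√(7.5K_p)).
Setting ζ = 0.4342: √(7.5K_p) = 7.7/(2·0.4342) = 8.868, so K_p = 78.63/7.5 = 10.5.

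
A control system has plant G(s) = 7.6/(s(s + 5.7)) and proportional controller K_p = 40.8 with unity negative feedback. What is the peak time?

From 1 + K_pG(s) = 0: s² + 5.7s + 310.1 = 0 ⇒ ω_n = 17.61, ζ = 0.1618.
Damped frequency ω_d = ω_n√(1−ζ²) = 17.38 rad/s, so peak time T_p = π/ω_d = 0.181 s.

T_p = 0.181 s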